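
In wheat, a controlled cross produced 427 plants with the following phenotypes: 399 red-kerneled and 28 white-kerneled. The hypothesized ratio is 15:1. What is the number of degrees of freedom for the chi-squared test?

1

A goodness-of-fit test with 2 phenotype classes has df = 2 − 1 = 1.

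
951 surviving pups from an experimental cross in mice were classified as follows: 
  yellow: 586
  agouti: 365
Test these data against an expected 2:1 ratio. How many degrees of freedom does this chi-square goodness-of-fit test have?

1

A goodness-of-fit test with 2 phenotype classes has df = 2 − 1 = 1.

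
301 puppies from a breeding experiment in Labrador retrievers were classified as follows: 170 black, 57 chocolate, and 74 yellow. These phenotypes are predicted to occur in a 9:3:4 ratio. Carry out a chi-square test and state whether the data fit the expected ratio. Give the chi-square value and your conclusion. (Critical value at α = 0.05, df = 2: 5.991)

0.029; consistent

Total ratio parts = 16. Expected numbers out of 301:
  black: 301 × 9/16 = 169.3125
  chocolate: 301 × 3/16 = 56.4375
  yellow: 301 × 4/16 = 75.25
χ² = Σ (O − E)² / E
  black: (170 − 169.3125)² / 169.3125 = 0.0028
  chocolate: (57 − 56.4375)² / 56.4375 = 0.0056
  yellow: (74 − 75.25)² / 75.25 = 0.0208
χ² = 0.0028 + 0.0056 + 0.0208 = 0.0292 ≈ 0.029
Degrees of freedom = 3 − 1 = 2; critical value at α = 0.05 is 5.991.
Since 0.029 < 5.991, we fail to reject the null hypothesis — the data are consistent with the 9:3:4 ratio.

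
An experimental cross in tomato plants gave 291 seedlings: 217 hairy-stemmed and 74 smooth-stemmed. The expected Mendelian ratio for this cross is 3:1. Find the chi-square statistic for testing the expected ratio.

0.029

Total ratio parts = 4. Expected numbers out of 291:
  hairy-stemmed: 291 × 3/4 = 218.25
  smooth-stemmed: 291 × 1/4 = 72.75
χ² = Σ (O − E)² / E
  hairy-stemmed: (217 − 218.25)² / 218.25 = 0.0072
  smooth-stemmed: (74 − 72.75)² / 72.75 = 0.0215
χ² = 0.0072 + 0.0215 = 0.0287 ≈ 0.029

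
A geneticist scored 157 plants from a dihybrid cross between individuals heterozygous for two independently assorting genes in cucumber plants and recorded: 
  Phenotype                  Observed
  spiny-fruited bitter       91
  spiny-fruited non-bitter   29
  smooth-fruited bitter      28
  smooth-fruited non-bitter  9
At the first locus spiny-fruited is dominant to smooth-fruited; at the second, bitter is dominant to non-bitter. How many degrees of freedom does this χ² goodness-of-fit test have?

A dihybrid F₂ with independent assortment and complete dominance at both loci gives a 9:3:3:1 phenotypic ratio.
A goodness-of-fit test with 4 phenotype classes has df = 4 − 1 = 3.

3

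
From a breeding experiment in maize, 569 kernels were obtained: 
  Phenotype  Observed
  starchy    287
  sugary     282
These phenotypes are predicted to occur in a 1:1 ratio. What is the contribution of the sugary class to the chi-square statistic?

Under the 1:1 hypothesis (Σ ratio = 2, N = 569):
  starchy: 569 × 1/2 = 284.5
  sugary: 569 × 1/2 = 284.5
Contribution of sugary: (282 − 284.5)² / 284.5 = 0.0220

0.022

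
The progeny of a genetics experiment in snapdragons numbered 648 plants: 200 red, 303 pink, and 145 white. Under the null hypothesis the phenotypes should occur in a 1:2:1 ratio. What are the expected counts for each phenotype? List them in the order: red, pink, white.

The 1:2:1 ratio has 4 parts, so with N = 648 the expected counts are:
  red: 648 × 1/4 = 162
  pink: 648 × 2/4 = 324
  white: 648 × 1/4 = 162

162, 324, 162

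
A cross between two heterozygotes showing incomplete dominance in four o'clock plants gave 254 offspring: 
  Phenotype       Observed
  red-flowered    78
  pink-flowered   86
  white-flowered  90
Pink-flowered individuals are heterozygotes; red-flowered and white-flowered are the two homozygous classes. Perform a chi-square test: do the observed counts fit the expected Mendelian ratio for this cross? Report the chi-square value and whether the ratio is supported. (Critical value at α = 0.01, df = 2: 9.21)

With incomplete dominance, a heterozygote × heterozygote cross gives a 1:2:1 phenotypic ratio.
Total ratio parts = 4. Expected numbers out of 254:
  red-flowered: 254 × 1/4 = 63.5
  pink-flowered: 254 × 2/4 = 127
  white-flowered: 254 × 1/4 = 63.5
χ² = Σ (O − E)² / E
  red-flowered: (78 − 63.5)² / 63.5 = 3.3110
  pink-flowered: (86 − 127)² / 127 = 13.2362
  white-flowered: (90 − 63.5)² / 63.5 = 11.0591
χ² = 3.3110 + 13.2362 + 11.0591 = 27.6063 ≈ 27.606
Degrees of freedom = 3 − 1 = 2; critical value at α = 0.01 is 9.21.
Since 27.606 > 9.21, we reject the null hypothesis — the data do not fit the 1:2:1 ratio.

27.606; not consistent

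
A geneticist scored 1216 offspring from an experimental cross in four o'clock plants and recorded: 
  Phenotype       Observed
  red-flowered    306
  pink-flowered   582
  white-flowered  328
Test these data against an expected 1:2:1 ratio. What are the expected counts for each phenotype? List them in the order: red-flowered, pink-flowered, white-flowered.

304, 608, 304

The 1:2:1 ratio has 4 parts, so with N = 1216 the expected counts are:
  red-flowered: 1216 × 1/4 = 304
  pink-flowered: 1216 × 2/4 = 608
  white-flowered: 1216 × 1/4 = 304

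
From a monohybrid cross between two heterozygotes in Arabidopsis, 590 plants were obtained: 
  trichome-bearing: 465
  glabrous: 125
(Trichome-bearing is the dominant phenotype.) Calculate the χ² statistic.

For a monohybrid cross between heterozygotes with complete dominance, the expected phenotypic ratio is 3:1.
Under the 3:1 hypothesis (Σ ratio = 4, N = 590):
  trichome-bearing: 590 × 3/4 = 442.5
  glabrous: 590 × 1/4 = 147.5
χ² = Σ (O − E)² / E
  trichome-bearing: (465 − 442.5)² / 442.5 = 1.1441
  glabrous: (125 − 147.5)² / 147.5 = 3.4322
χ² = 1.1441 + 3.4322 = 4.5763 ≈ 4.576

4.576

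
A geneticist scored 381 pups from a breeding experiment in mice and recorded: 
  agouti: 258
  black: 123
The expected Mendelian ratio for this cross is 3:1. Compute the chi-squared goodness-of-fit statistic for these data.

10.780

The 3:1 ratio has 4 parts, so with N = 381 the expected counts are:
  agouti: 381 × 3/4 = 285.75
  black: 381 × 1/4 = 95.25
χ² = Σ (O − E)² / E
  agouti: (258 − 285.75)² / 285.75 = 2.6949
  black: (123 − 95.25)² / 95.25 = 8.0846
χ² = 2.6949 + 8.0846 = 10.7795 ≈ 10.780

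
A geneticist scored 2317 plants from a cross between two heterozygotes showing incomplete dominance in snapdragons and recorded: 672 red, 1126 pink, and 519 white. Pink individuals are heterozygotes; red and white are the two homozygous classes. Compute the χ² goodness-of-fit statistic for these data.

With incomplete dominance, a heterozygote × heterozygote cross gives a 1:2:1 phenotypic ratio.
Expected counts for N = 2317 under a 1:2:1 ratio (total parts = 4):
  red: 2317 × 1/4 = 579.25
  pink: 2317 × 2/4 = 1158.5
  white: 2317 × 1/4 = 579.25
χ² = Σ (O − E)² / E
  red: (672 − 579.25)² / 579.25 = 14.8512
  pink: (1126 − 1158.5)² / 1158.5 = 0.9117
  white: (519 − 579.25)² / 579.25 = 6.2668
χ² = 14.8512 + 0.9117 + 6.2668 = 22.0297 ≈ 22.030

22.030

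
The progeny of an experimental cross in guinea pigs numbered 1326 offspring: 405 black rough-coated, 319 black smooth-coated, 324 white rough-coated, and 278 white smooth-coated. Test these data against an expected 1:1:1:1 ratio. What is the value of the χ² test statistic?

25.572

Expected counts for N = 1326 under a 1:1:1:1 ratio (total parts = 4):
  black rough-coated: 1326 × 1/4 = 331.5
  black smooth-coated: 1326 × 1/4 = 331.5
  white rough-coated: 1326 × 1/4 = 331.5
  white smooth-coated: 1326 × 1/4 = 331.5
χ² = Σ (O − E)² / E
  black rough-coated: (405 − 331.5)² / 331.5 = 16.2964
  black smooth-coated: (319 − 331.5)² / 331.5 = 0.4713
  white rough-coated: (324 − 331.5)² / 331.5 = 0.1697
  white smooth-coated: (278 − 331.5)² / 331.5 = 8.6342
χ² = 16.2964 + 0.4713 + 0.1697 + 8.6342 = 25.5716 ≈ 25.572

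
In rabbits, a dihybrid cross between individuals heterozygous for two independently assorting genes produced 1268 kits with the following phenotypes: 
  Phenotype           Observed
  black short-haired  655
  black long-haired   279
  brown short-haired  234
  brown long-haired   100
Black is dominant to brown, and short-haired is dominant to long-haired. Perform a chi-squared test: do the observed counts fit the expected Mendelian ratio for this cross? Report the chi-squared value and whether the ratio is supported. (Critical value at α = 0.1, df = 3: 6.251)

17.406; not consistent

A dihybrid F₂ with independent assortment and complete dominance at both loci gives a 9:3:3:1 phenotypic ratio.
Under the 9:3:3:1 hypothesis (Σ ratio = 16, N = 1268):
  black short-haired: 1268 × 9/16 = 713.25
  black long-haired: 1268 × 3/16 = 237.75
  brown short-haired: 1268 × 3/16 = 237.75
  brown long-haired: 1268 × 1/16 = 79.25
χ² = Σ (O − E)² / E
  black short-haired: (655 − 713.25)² / 713.25 = 4.7572
  black long-haired: (279 − 237.75)² / 237.75 = 7.1569
  brown short-haired: (234 − 237.75)² / 237.75 = 0.0591
  brown long-haired: (100 − 79.25)² / 79.25 = 5.4330
χ² = 4.7572 + 7.1569 + 0.0591 + 5.4330 = 17.4062 ≈ 17.406
Degrees of freedom = 4 − 1 = 3; critical value at α = 0.1 is 6.251.
Since 17.406 > 6.251, we reject the null hypothesis — the data do not fit the 9:3:3:1 ratio.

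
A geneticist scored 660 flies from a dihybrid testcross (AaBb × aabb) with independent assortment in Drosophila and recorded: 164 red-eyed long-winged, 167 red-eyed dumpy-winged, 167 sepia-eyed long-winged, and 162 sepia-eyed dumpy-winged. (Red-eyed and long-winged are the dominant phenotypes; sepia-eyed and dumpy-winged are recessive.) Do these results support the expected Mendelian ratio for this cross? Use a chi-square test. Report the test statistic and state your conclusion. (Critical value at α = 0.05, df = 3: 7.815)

A dihybrid testcross with independent assortment gives a 1:1:1:1 ratio.
Total ratio parts = 4. Expected numbers out of 660:
  red-eyed long-winged: 660 × 1/4 = 165
  red-eyed dumpy-winged: 660 × 1/4 = 165
  sepia-eyed long-winged: 660 × 1/4 = 165
  sepia-eyed dumpy-winged: 660 × 1/4 = 165
χ² = Σ (O − E)² / E
  red-eyed long-winged: (164 − 165)² / 165 = 0.0061
  red-eyed dumpy-winged: (167 − 165)² / 165 = 0.0242
  sepia-eyed long-winged: (167 − 165)² / 165 = 0.0242
  sepia-eyed dumpy-winged: (162 − 165)² / 165 = 0.0545
χ² = 0.0061 + 0.0242 + 0.0242 + 0.0545 = 0.109
Degrees of freedom = 4 − 1 = 3; critical value at α = 0.05 is 7.815.
Since 0.109 < 7.815, we fail to reject the null hypothesis — the data are consistent with the 1:1:1:1 ratio.

0.109; consistent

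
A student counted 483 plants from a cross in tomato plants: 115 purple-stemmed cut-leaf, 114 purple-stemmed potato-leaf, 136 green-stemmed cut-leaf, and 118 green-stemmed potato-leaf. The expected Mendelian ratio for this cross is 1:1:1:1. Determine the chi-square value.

Under the 1:1:1:1 hypothesis (Σ ratio = 4, N = 483):
  purple-stemmed cut-leaf: 483 × 1/4 = 120.75
  purple-stemmed potato-leaf: 483 × 1/4 = 120.75
  green-stemmed cut-leaf: 483 × 1/4 = 120.75
  green-stemmed potato-leaf: 483 × 1/4 = 120.75
χ² = Σ (O − E)² / E
  purple-stemmed cut-leaf: (115 − 120.75)² / 120.75 = 0.2738
  purple-stemmed potato-leaf: (114 − 120.75)² / 120.75 = 0.3773
  green-stemmed cut-leaf: (136 − 120.75)² / 120.75 = 1.9260
  green-stemmed potato-leaf: (118 − 120.75)² / 120.75 = 0.0626
χ² = 0.2738 + 0.3773 + 1.9260 + 0.0626 = 2.6397 ≈ 2.640

2.640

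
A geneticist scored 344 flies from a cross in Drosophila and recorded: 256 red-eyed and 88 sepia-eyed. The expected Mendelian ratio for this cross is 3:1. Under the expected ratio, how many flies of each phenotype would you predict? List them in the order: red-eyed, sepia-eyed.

Under the 3:1 hypothesis (Σ ratio = 4, N = 344):
  red-eyed: 344 × 3/4 = 258
  sepia-eyed: 344 × 1/4 = 86

258, 86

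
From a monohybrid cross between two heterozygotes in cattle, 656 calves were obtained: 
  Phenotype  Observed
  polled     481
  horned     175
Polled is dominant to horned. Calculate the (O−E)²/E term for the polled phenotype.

For a monohybrid cross between heterozygotes with complete dominance, the expected phenotypic ratio is 3:1.
Under the 3:1 hypothesis (Σ ratio = 4, N = 656):
  polled: 656 × 3/4 = 492
  horned: 656 × 1/4 = 164
Contribution of polled: (481 − 492)² / 492 = 0.2459

0.246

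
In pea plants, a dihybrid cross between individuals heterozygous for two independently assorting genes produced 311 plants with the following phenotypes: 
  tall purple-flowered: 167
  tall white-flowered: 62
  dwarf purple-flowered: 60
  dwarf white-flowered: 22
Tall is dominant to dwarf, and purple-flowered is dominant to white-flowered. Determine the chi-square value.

0.980

A dihybrid F₂ with independent assortment and complete dominance at both loci gives a 9:3:3:1 phenotypic ratio.
The 9:3:3:1 ratio has 16 parts, so with N = 311 the expected counts are:
  tall purple-flowered: 311 × 9/16 = 174.9375
  tall white-flowered: 311 × 3/16 = 58.3125
  dwarf purple-flowered: 311 × 3/16 = 58.3125
  dwarf white-flowered: 311 × 1/16 = 19.4375
χ² = Σ (O − E)² / E
  tall purple-flowered: (167 − 174.9375)² / 174.9375 = 0.3602
  tall white-flowered: (62 − 58.3125)² / 58.3125 = 0.2332
  dwarf purple-flowered: (60 − 58.3125)² / 58.3125 = 0.0488
  dwarf white-flowered: (22 − 19.4375)² / 19.4375 = 0.3378
χ² = 0.3602 + 0.2332 + 0.0488 + 0.3378 = 0.980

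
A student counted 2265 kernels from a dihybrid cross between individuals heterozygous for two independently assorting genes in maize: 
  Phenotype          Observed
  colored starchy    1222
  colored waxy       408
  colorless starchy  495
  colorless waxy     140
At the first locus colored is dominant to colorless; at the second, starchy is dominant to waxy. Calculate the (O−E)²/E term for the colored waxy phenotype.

0.656

A dihybrid F₂ with independent assortment and complete dominance at both loci gives a 9:3:3:1 phenotypic ratio.
The 9:3:3:1 ratio has 16 parts, so with N = 2265 the expected counts are:
  colored starchy: 2265 × 9/16 = 1274.0625
  colored waxy: 2265 × 3/16 = 424.6875
  colorless starchy: 2265 × 3/16 = 424.6875
  colorless waxy: 2265 × 1/16 = 141.5625
Contribution of colored waxy: (408 − 424.6875)² / 424.6875 = 0.6557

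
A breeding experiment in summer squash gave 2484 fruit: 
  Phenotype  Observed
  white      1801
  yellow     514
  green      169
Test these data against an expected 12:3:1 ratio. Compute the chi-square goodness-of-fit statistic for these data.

Under the 12:3:1 hypothesis (Σ ratio = 16, N = 2484):
  white: 2484 × 12/16 = 1863
  yellow: 2484 × 3/16 = 465.75
  green: 2484 × 1/16 = 155.25
χ² = Σ (O − E)² / E
  white: (1801 − 1863)² / 1863 = 2.0633
  yellow: (514 − 465.75)² / 465.75 = 4.9985
  green: (169 − 155.25)² / 155.25 = 1.2178
χ² = 2.0633 + 4.9985 + 1.2178 = 8.2796 ≈ 8.280

8.280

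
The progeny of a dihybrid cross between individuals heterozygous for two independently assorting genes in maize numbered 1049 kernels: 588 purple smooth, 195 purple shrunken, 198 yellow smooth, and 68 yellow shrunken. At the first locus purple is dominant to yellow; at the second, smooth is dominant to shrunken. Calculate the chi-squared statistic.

A dihybrid F₂ with independent assortment and complete dominance at both loci gives a 9:3:3:1 phenotypic ratio.
The 9:3:3:1 ratio has 16 parts, so with N = 1049 the expected counts are:
  purple smooth: 1049 × 9/16 = 590.0625
  purple shrunken: 1049 × 3/16 = 196.6875
  yellow smooth: 1049 × 3/16 = 196.6875
  yellow shrunken: 1049 × 1/16 = 65.5625
χ² = Σ (O − E)² / E
  purple smooth: (588 − 590.0625)² / 590.0625 = 0.0072
  purple shrunken: (195 − 196.6875)² / 196.6875 = 0.0145
  yellow smooth: (198 − 196.6875)² / 196.6875 = 0.0088
  yellow shrunken: (68 − 65.5625)² / 65.5625 = 0.0906
χ² = 0.0072 + 0.0145 + 0.0088 + 0.0906 = 0.1211 ≈ 0.121

0.121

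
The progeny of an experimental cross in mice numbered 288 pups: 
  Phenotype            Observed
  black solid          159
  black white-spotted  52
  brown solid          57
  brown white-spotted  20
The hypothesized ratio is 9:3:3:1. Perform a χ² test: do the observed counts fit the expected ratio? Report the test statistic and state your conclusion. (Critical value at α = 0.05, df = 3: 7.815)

Under the 9:3:3:1 hypothesis (Σ ratio = 16, N = 288):
  black solid: 288 × 9/16 = 162
  black white-spotted: 288 × 3/16 = 54
  brown solid: 288 × 3/16 = 54
  brown white-spotted: 288 × 1/16 = 18
χ² = Σ (O − E)² / E
  black solid: (159 − 162)² / 162 = 0.0556
  black white-spotted: (52 − 54)² / 54 = 0.0741
  brown solid: (57 − 54)² / 54 = 0.1667
  brown white-spotted: (20 − 18)² / 18 = 0.2222
χ² = 0.0556 + 0.0741 + 0.1667 + 0.2222 = 0.5186 ≈ 0.519
Degrees of freedom = 4 − 1 = 3; critical value at α = 0.05 is 7.815.
Since 0.519 < 7.815, we fail to reject the null hypothesis — the data are consistent with the 9:3:3:1 ratio.

0.519; consistent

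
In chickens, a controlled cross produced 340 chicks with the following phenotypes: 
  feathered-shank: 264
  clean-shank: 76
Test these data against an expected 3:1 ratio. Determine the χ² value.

Total ratio parts = 4. Expected numbers out of 340:
  feathered-shank: 340 × 3/4 = 255
  clean-shank: 340 × 1/4 = 85
χ² = Σ (O − E)² / E
  feathered-shank: (264 − 255)² / 255 = 0.3176
  clean-shank: (76 − 85)² / 85 = 0.9529
χ² = 0.3176 + 0.9529 = 1.2705 ≈ 1.271

1.271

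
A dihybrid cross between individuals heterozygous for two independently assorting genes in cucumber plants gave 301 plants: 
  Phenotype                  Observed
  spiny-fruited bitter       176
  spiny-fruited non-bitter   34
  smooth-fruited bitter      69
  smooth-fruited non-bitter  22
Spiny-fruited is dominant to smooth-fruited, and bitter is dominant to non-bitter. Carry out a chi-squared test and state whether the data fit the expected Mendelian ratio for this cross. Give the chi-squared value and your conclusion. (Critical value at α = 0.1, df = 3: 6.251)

12.521; not consistent

A dihybrid F₂ with independent assortment and complete dominance at both loci gives a 9:3:3:1 phenotypic ratio.
Expected counts for N = 301 under a 9:3:3:1 ratio (total parts = 16):
  spiny-fruited bitter: 301 × 9/16 = 169.3125
  spiny-fruited non-bitter: 301 × 3/16 = 56.4375
  smooth-fruited bitter: 301 × 3/16 = 56.4375
  smooth-fruited non-bitter: 301 × 1/16 = 18.8125
χ² = Σ (O − E)² / E
  spiny-fruited bitter: (176 − 169.3125)² / 169.3125 = 0.2641
  spiny-fruited non-bitter: (34 − 56.4375)² / 56.4375 = 8.9203
  smooth-fruited bitter: (69 − 56.4375)² / 56.4375 = 2.7963
  smooth-fruited non-bitter: (22 − 18.8125)² / 18.8125 = 0.5401
χ² = 0.2641 + 8.9203 + 2.7963 + 0.5401 = 12.5208 ≈ 12.521
Degrees of freedom = 4 − 1 = 3; critical value at α = 0.1 is 6.251.
Since 12.521 > 6.251, we reject the null hypothesis — the data do not fit the 9:3:3:1 ratio.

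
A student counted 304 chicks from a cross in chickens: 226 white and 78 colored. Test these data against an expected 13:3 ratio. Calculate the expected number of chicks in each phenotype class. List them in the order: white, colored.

247, 57

The 13:3 ratio has 16 parts, so with N = 304 the expected counts are:
  white: 304 × 13/16 = 247
  colored: 304 × 3/16 = 57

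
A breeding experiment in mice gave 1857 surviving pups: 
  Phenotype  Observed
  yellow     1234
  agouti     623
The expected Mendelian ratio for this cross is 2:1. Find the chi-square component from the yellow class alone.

Under the 2:1 hypothesis (Σ ratio = 3, N = 1857):
  yellow: 1857 × 2/3 = 1238
  agouti: 1857 × 1/3 = 619
Contribution of yellow: (1234 − 1238)² / 1238 = 0.0129

0.013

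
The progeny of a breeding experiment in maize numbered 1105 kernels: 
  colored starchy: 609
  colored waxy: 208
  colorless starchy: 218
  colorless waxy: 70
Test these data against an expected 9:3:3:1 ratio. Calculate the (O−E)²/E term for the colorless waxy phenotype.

Under the 9:3:3:1 hypothesis (Σ ratio = 16, N = 1105):
  colored starchy: 1105 × 9/16 = 621.5625
  colored waxy: 1105 × 3/16 = 207.1875
  colorless starchy: 1105 × 3/16 = 207.1875
  colorless waxy: 1105 × 1/16 = 69.0625
Contribution of colorless waxy: (70 − 69.0625)² / 69.0625 = 0.0127

0.013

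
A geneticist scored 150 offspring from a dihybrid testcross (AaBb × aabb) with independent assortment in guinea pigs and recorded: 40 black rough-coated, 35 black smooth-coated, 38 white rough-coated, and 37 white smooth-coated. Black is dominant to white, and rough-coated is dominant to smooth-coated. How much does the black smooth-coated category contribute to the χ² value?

A dihybrid testcross with independent assortment gives a 1:1:1:1 ratio.
Under the 1:1:1:1 hypothesis (Σ ratio = 4, N = 150):
  black rough-coated: 150 × 1/4 = 37.5
  black smooth-coated: 150 × 1/4 = 37.5
  white rough-coated: 150 × 1/4 = 37.5
  white smooth-coated: 150 × 1/4 = 37.5
Contribution of black smooth-coated: (35 − 37.5)² / 37.5 = 0.1667

0.167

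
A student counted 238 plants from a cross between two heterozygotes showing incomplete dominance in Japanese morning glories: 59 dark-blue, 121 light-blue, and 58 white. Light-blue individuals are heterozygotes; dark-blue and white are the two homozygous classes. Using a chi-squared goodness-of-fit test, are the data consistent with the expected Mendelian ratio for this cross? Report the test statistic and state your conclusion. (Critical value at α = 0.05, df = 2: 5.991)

0.076; consistent

With incomplete dominance, a heterozygote × heterozygote cross gives a 1:2:1 phenotypic ratio.
Total ratio parts = 4. Expected numbers out of 238:
  dark-blue: 238 × 1/4 = 59.5
  light-blue: 238 × 2/4 = 119
  white: 238 × 1/4 = 59.5
χ² = Σ (O − E)² / E
  dark-blue: (59 − 59.5)² / 59.5 = 0.0042
  light-blue: (121 − 119)² / 119 = 0.0336
  white: (58 − 59.5)² / 59.5 = 0.0378
χ² = 0.0042 + 0.0336 + 0.0378 = 0.0756 ≈ 0.076
Degrees of freedom = 3 − 1 = 2; critical value at α = 0.05 is 5.991.
Since 0.076 < 5.991, we fail to reject the null hypothesis — the data are consistent with the 1:2:1 ratio.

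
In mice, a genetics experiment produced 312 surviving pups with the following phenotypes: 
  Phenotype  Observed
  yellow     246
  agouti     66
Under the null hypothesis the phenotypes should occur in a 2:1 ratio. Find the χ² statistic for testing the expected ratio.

The 2:1 ratio has 3 parts, so with N = 312 the expected counts are:
  yellow: 312 × 2/3 = 208
  agouti: 312 × 1/3 = 104
χ² = Σ (O − E)² / E
  yellow: (246 − 208)² / 208 = 6.9423
  agouti: (66 − 104)² / 104 = 13.8846
χ² = 6.9423 + 13.8846 = 20.8269 ≈ 20.827

20.827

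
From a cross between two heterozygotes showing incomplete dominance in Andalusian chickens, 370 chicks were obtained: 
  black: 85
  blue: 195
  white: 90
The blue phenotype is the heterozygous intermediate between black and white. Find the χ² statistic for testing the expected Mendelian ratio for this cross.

With incomplete dominance, a heterozygote × heterozygote cross gives a 1:2:1 phenotypic ratio.
Under the 1:2:1 hypothesis (Σ ratio = 4, N = 370):
  black: 370 × 1/4 = 92.5
  blue: 370 × 2/4 = 185
  white: 370 × 1/4 = 92.5
χ² = Σ (O − E)² / E
  black: (85 − 92.5)² / 92.5 = 0.6081
  blue: (195 − 185)² / 185 = 0.5405
  white: (90 − 92.5)² / 92.5 = 0.0676
χ² = 0.6081 + 0.5405 + 0.0676 = 1.2162 ≈ 1.216

1.216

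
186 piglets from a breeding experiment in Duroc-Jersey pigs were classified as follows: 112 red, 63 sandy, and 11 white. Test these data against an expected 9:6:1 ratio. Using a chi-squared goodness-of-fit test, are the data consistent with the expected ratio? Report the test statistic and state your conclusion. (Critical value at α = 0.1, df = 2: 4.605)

1.207; consistent

Under the 9:6:1 hypothesis (Σ ratio = 16, N = 186):
  red: 186 × 9/16 = 104.625
  sandy: 186 × 6/16 = 69.75
  white: 186 × 1/16 = 11.625
χ² = Σ (O − E)² / E
  red: (112 − 104.625)² / 104.625 = 0.5199
  sandy: (63 − 69.75)² / 69.75 = 0.6532
  white: (11 − 11.625)² / 11.625 = 0.0336
χ² = 0.5199 + 0.6532 + 0.0336 = 1.2067 ≈ 1.207
Degrees of freedom = 3 − 1 = 2; critical value at α = 0.1 is 4.605.
Since 1.207 < 4.605, we fail to reject the null hypothesis — the data are consistent with the 9:6:1 ratio.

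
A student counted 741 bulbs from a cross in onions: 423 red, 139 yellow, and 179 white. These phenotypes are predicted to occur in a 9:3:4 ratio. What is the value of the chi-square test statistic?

0.303

Total ratio parts = 16. Expected numbers out of 741:
  red: 741 × 9/16 = 416.8125
  yellow: 741 × 3/16 = 138.9375
  white: 741 × 4/16 = 185.25
χ² = Σ (O − E)² / E
  red: (423 − 416.8125)² / 416.8125 = 0.0919
  yellow: (139 − 138.9375)² / 138.9375 = 0.0000
  white: (179 − 185.25)² / 185.25 = 0.2109
χ² = 0.0919 + 0.0000 + 0.2109 = 0.3028 ≈ 0.303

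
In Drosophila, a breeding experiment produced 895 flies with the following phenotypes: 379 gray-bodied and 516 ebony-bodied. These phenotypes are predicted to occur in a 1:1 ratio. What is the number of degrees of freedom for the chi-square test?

1

A goodness-of-fit test with 2 phenotype classes has df = 2 − 1 = 1.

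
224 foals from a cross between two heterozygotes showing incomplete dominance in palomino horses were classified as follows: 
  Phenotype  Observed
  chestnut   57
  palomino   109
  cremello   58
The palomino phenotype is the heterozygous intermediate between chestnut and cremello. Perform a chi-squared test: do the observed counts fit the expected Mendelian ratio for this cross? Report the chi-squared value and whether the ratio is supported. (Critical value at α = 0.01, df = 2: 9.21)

With incomplete dominance, a heterozygote × heterozygote cross gives a 1:2:1 phenotypic ratio.
Under the 1:2:1 hypothesis (Σ ratio = 4, N = 224):
  chestnut: 224 × 1/4 = 56
  palomino: 224 × 2/4 = 112
  cremello: 224 × 1/4 = 56
χ² = Σ (O − E)² / E
  chestnut: (57 − 56)² / 56 = 0.0179
  palomino: (109 − 112)² / 112 = 0.0804
  cremello: (58 − 56)² / 56 = 0.0714
χ² = 0.0179 + 0.0804 + 0.0714 = 0.1697 ≈ 0.170
Degrees of freedom = 3 − 1 = 2; critical value at α = 0.01 is 9.21.
Since 0.170 < 9.21, we fail to reject the null hypothesis — the data are consistent with the 1:2:1 ratio.

0.170; consistent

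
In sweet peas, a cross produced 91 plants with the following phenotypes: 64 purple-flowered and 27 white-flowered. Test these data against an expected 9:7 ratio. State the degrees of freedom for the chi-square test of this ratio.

1

A goodness-of-fit test with 2 phenotype classes has df = 2 − 1 = 1.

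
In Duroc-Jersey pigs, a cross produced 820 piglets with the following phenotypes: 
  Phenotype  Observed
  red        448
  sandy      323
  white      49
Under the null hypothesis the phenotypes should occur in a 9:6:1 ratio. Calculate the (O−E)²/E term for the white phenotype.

The 9:6:1 ratio has 16 parts, so with N = 820 the expected counts are:
  red: 820 × 9/16 = 461.25
  sandy: 820 × 6/16 = 307.5
  white: 820 × 1/16 = 51.25
Contribution of white: (49 − 51.25)² / 51.25 = 0.0988

0.099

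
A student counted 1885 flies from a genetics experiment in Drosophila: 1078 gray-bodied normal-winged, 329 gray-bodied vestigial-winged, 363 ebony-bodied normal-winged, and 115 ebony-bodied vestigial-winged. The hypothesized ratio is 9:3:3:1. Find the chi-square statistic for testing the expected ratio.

2.311

Under the 9:3:3:1 hypothesis (Σ ratio = 16, N = 1885):
  gray-bodied normal-winged: 1885 × 9/16 = 1060.3125
  gray-bodied vestigial-winged: 1885 × 3/16 = 353.4375
  ebony-bodied normal-winged: 1885 × 3/16 = 353.4375
  ebony-bodied vestigial-winged: 1885 × 1/16 = 117.8125
χ² = Σ (O − E)² / E
  gray-bodied normal-winged: (1078 − 1060.3125)² / 1060.3125 = 0.2951
  gray-bodied vestigial-winged: (329 − 353.4375)² / 353.4375 = 1.6897
  ebony-bodied normal-winged: (363 − 353.4375)² / 353.4375 = 0.2587
  ebony-bodied vestigial-winged: (115 − 117.8125)² / 117.8125 = 0.0671
χ² = 0.2951 + 1.6897 + 0.2587 + 0.0671 = 2.3106 ≈ 2.311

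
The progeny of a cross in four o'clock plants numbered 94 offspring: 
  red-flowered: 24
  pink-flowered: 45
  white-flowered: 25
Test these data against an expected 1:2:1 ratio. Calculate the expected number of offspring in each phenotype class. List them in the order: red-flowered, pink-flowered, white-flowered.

Under the 1:2:1 hypothesis (Σ ratio = 4, N = 94):
  red-flowered: 94 × 1/4 = 23.5
  pink-flowered: 94 × 2/4 = 47
  white-flowered: 94 × 1/4 = 23.5

23.5, 47, 23.5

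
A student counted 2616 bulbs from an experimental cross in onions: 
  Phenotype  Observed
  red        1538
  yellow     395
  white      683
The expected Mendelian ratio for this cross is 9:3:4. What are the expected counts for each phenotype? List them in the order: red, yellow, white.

1471.5, 490.5, 654

Expected counts for N = 2616 under a 9:3:4 ratio (total parts = 16):
  red: 2616 × 9/16 = 1471.5
  yellow: 2616 × 3/16 = 490.5
  white: 2616 × 4/16 = 654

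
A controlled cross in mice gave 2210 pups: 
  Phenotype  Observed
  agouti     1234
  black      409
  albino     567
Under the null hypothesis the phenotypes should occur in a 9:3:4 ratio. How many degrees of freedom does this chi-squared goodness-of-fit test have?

A goodness-of-fit test with 3 phenotype classes has df = 3 − 1 = 2.

2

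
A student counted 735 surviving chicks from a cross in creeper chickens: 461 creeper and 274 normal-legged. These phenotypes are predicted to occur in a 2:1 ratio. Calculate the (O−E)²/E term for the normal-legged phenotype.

3.433

Under the 2:1 hypothesis (Σ ratio = 3, N = 735):
  creeper: 735 × 2/3 = 490
  normal-legged: 735 × 1/3 = 245
Contribution of normal-legged: (274 − 245)² / 245 = 3.4327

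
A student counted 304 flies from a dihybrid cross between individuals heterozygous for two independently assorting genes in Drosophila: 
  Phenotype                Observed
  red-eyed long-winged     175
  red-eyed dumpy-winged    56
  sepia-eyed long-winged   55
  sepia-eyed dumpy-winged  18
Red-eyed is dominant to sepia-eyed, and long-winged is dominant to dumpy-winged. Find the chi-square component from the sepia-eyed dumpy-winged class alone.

0.053

A dihybrid F₂ with independent assortment and complete dominance at both loci gives a 9:3:3:1 phenotypic ratio.
Expected counts for N = 304 under a 9:3:3:1 ratio (total parts = 16):
  red-eyed long-winged: 304 × 9/16 = 171
  red-eyed dumpy-winged: 304 × 3/16 = 57
  sepia-eyed long-winged: 304 × 3/16 = 57
  sepia-eyed dumpy-winged: 304 × 1/16 = 19
Contribution of sepia-eyed dumpy-winged: (18 − 19)² / 19 = 0.0526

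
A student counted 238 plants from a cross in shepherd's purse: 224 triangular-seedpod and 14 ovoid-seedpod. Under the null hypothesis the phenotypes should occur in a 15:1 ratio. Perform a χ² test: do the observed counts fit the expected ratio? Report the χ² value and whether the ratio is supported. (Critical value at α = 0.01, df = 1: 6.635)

0.055; consistent

Total ratio parts = 16. Expected numbers out of 238:
  triangular-seedpod: 238 × 15/16 = 223.125
  ovoid-seedpod: 238 × 1/16 = 14.875
χ² = Σ (O − E)² / E
  triangular-seedpod: (224 − 223.125)² / 223.125 = 0.0034
  ovoid-seedpod: (14 − 14.875)² / 14.875 = 0.0515
χ² = 0.0034 + 0.0515 = 0.0549 ≈ 0.055
Degrees of freedom = 2 − 1 = 1; critical value at α = 0.01 is 6.635.
Since 0.055 < 6.635, we fail to reject the null hypothesis — the data are consistent with the 15:1 ratio.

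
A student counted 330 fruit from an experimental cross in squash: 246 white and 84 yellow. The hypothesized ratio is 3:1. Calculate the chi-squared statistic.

0.036

Under the 3:1 hypothesis (Σ ratio = 4, N = 330):
  white: 330 × 3/4 = 247.5
  yellow: 330 × 1/4 = 82.5
χ² = Σ (O − E)² / E
  white: (246 − 247.5)² / 247.5 = 0.0091
  yellow: (84 − 82.5)² / 82.5 = 0.0273
χ² = 0.0091 + 0.0273 = 0.0364 ≈ 0.036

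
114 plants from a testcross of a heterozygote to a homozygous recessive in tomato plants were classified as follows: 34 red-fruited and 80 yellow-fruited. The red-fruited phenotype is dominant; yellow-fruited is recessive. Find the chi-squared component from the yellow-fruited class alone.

9.281

A testcross of a heterozygote (Aa × aa) gives a 1:1 phenotypic ratio.
Under the 1:1 hypothesis (Σ ratio = 2, N = 114):
  red-fruited: 114 × 1/2 = 57
  yellow-fruited: 114 × 1/2 = 57
Contribution of yellow-fruited: (80 − 57)² / 57 = 9.2807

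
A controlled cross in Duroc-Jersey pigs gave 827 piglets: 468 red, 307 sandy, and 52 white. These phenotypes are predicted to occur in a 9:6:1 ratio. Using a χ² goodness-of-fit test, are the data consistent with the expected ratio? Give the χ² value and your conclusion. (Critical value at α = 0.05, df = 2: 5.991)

Expected counts for N = 827 under a 9:6:1 ratio (total parts = 16):
  red: 827 × 9/16 = 465.1875
  sandy: 827 × 6/16 = 310.125
  white: 827 × 1/16 = 51.6875
χ² = Σ (O − E)² / E
  red: (468 − 465.1875)² / 465.1875 = 0.0170
  sandy: (307 − 310.125)² / 310.125 = 0.0315
  white: (52 − 51.6875)² / 51.6875 = 0.0019
χ² = 0.0170 + 0.0315 + 0.0019 = 0.0504 ≈ 0.050
Degrees of freedom = 3 − 1 = 2; critical value at α = 0.05 is 5.991.
Since 0.050 < 5.991, we fail to reject the null hypothesis — the data are consistent with the 9:6:1 ratio.

0.050; consistent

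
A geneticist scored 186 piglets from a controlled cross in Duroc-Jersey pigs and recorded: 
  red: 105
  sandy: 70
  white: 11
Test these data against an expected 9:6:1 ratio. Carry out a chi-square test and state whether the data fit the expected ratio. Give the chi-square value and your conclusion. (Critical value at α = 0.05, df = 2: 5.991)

0.036; consistent

Under the 9:6:1 hypothesis (Σ ratio = 16, N = 186):
  red: 186 × 9/16 = 104.625
  sandy: 186 × 6/16 = 69.75
  white: 186 × 1/16 = 11.625
χ² = Σ (O − E)² / E
  red: (105 − 104.625)² / 104.625 = 0.0013
  sandy: (70 − 69.75)² / 69.75 = 0.0009
  white: (11 − 11.625)² / 11.625 = 0.0336
χ² = 0.0013 + 0.0009 + 0.0336 = 0.0358 ≈ 0.036
Degrees of freedom = 3 − 1 = 2; critical value at α = 0.05 is 5.991.
Since 0.036 < 5.991, we fail to reject the null hypothesis — the data are consistent with the 9:6:1 ratio.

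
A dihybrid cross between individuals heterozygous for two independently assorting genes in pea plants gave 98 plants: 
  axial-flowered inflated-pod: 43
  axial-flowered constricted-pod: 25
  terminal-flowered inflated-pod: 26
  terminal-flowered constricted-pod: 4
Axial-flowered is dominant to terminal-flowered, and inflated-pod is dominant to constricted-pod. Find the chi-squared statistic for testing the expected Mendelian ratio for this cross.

8.957

A dihybrid F₂ with independent assortment and complete dominance at both loci gives a 9:3:3:1 phenotypic ratio.
Under the 9:3:3:1 hypothesis (Σ ratio = 16, N = 98):
  axial-flowered inflated-pod: 98 × 9/16 = 55.125
  axial-flowered constricted-pod: 98 × 3/16 = 18.375
  terminal-flowered inflated-pod: 98 × 3/16 = 18.375
  terminal-flowered constricted-pod: 98 × 1/16 = 6.125
χ² = Σ (O − E)² / E
  axial-flowered inflated-pod: (43 − 55.125)² / 55.125 = 2.6670
  axial-flowered constricted-pod: (25 − 18.375)² / 18.375 = 2.3886
  terminal-flowered inflated-pod: (26 − 18.375)² / 18.375 = 3.1641
  terminal-flowered constricted-pod: (4 − 6.125)² / 6.125 = 0.7372
χ² = 2.6670 + 2.3886 + 3.1641 + 0.7372 = 8.9569 ≈ 8.957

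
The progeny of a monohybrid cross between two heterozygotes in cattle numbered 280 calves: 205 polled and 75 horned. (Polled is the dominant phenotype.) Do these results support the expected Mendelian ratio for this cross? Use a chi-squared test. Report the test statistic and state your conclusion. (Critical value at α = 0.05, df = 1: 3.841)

For a monohybrid cross between heterozygotes with complete dominance, the expected phenotypic ratio is 3:1.
Total ratio parts = 4. Expected numbers out of 280:
  polled: 280 × 3/4 = 210
  horned: 280 × 1/4 = 70
χ² = Σ (O − E)² / E
  polled: (205 − 210)² / 210 = 0.1190
  horned: (75 − 70)² / 70 = 0.3571
χ² = 0.1190 + 0.3571 = 0.4761 ≈ 0.476
Degrees of freedom = 2 − 1 = 1; critical value at α = 0.05 is 3.841.
Since 0.476 < 3.841, we fail to reject the null hypothesis — the data are consistent with the 3:1 ratio.

0.476; consistent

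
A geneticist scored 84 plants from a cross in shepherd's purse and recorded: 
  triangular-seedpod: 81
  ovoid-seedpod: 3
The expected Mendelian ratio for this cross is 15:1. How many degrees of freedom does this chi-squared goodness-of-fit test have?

A goodness-of-fit test with 2 phenotype classes has df = 2 − 1 = 1.

1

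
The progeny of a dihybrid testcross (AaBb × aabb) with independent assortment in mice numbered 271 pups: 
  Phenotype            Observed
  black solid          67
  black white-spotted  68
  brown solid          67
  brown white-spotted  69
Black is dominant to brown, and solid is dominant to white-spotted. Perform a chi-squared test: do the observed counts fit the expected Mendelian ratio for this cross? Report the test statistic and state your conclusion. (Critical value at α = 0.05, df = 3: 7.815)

0.041; consistent

A dihybrid testcross with independent assortment gives a 1:1:1:1 ratio.
Total ratio parts = 4. Expected numbers out of 271:
  black solid: 271 × 1/4 = 67.75
  black white-spotted: 271 × 1/4 = 67.75
  brown solid: 271 × 1/4 = 67.75
  brown white-spotted: 271 × 1/4 = 67.75
χ² = Σ (O − E)² / E
  black solid: (67 − 67.75)² / 67.75 = 0.0083
  black white-spotted: (68 − 67.75)² / 67.75 = 0.0009
  brown solid: (67 − 67.75)² / 67.75 = 0.0083
  brown white-spotted: (69 − 67.75)² / 67.75 = 0.0231
χ² = 0.0083 + 0.0009 + 0.0083 + 0.0231 = 0.0406 ≈ 0.041
Degrees of freedom = 4 − 1 = 3; critical value at α = 0.05 is 7.815.
Since 0.041 < 7.815, we fail to reject the null hypothesis — the data are consistent with the 1:1:1:1 ratio.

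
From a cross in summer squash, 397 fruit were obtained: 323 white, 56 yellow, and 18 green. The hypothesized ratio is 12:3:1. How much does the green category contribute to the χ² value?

1.870

Expected counts for N = 397 under a 12:3:1 ratio (total parts = 16):
  white: 397 × 12/16 = 297.75
  yellow: 397 × 3/16 = 74.4375
  green: 397 × 1/16 = 24.8125
Contribution of green: (18 − 24.8125)² / 24.8125 = 1.8704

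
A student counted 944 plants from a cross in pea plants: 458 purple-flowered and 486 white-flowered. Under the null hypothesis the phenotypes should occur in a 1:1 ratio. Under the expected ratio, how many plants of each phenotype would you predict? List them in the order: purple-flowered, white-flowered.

472, 472

The 1:1 ratio has 2 parts, so with N = 944 the expected counts are:
  purple-flowered: 944 × 1/2 = 472
  white-flowered: 944 × 1/2 = 472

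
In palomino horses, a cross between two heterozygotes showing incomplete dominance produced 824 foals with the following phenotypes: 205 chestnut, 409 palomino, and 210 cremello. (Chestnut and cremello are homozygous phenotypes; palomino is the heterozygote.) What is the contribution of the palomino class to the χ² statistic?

0.022

With incomplete dominance, a heterozygote × heterozygote cross gives a 1:2:1 phenotypic ratio.
The 1:2:1 ratio has 4 parts, so with N = 824 the expected counts are:
  chestnut: 824 × 1/4 = 206
  palomino: 824 × 2/4 = 412
  cremello: 824 × 1/4 = 206
Contribution of palomino: (409 − 412)² / 412 = 0.0218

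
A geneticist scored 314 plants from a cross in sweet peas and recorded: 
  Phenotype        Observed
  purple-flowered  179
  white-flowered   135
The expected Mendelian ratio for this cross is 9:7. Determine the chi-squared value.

The 9:7 ratio has 16 parts, so with N = 314 the expected counts are:
  purple-flowered: 314 × 9/16 = 176.625
  white-flowered: 314 × 7/16 = 137.375
χ² = Σ (O − E)² / E
  purple-flowered: (179 − 176.625)² / 176.625 = 0.0319
  white-flowered: (135 − 137.375)² / 137.375 = 0.0411
χ² = 0.0319 + 0.0411 = 0.073

0.073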